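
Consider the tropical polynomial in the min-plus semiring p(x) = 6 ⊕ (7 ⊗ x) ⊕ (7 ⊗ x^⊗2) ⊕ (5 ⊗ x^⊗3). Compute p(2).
p(2) = 6

A tropical monomial a ⊗ x^⊗i evaluates to a + i · x. Evaluating each term at x = 2:
  Term 0 contributes 6 + 0 · 2 = 6
  Term 1 contributes 7 + 1 · 2 = 9
  Term 2 contributes 7 + 2 · 2 = 11
  Term 3 contributes 5 + 3 · 2 = 11
p(2) = ⊕ of these = min[6, 9, 11, 11] = 6.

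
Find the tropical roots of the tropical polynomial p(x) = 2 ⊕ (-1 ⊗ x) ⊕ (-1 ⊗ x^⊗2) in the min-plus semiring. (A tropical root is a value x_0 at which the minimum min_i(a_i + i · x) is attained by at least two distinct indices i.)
Roots: {0, 3}

Each tropical root is a break point of the lower envelope of the lines y = a_i + i · x (there are 3 lines, with slopes 0, 1, ..., 2). Only the lines that attain the minimum somewhere contribute to roots; other lines are dominated. Here the surviving (envelope) indices are i = 2, i = 1, i = 0.
Intersections between consecutive envelope lines give the roots: for adjacent envelope indices i < j the intersection is x = (a_i − a_j) / (j − i). Reading off the sorted break points: {0, 3}.
Verification: at each break x_0, at least two indices attain the minimum of min_i(a_i + i · x_0).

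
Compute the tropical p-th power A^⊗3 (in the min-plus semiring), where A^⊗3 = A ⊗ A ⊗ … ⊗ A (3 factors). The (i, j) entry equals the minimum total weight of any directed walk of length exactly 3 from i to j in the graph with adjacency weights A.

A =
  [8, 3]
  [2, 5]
A^⊗3 =
  [10, 8]
  [7, 10]

Each entry (A^⊗3)_ij equals the minimum over all length-3 walks i = v_0 → v_1 → … → v_3 = j of Σ_t A[v_t][v_{t+1}]. For example, for (i, j) = (0, 1) we minimise over 4 possible intermediate vertex sequences; the minimum is 8, attained along the walk 0 → 1 → 0 → 1.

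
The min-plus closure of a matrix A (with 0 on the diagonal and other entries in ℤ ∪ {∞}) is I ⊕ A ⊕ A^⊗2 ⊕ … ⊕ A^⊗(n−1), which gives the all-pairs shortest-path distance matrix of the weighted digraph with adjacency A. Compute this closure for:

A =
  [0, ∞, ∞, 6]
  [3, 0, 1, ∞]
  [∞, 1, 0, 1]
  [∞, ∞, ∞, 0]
Closure =
  [0, ∞, ∞, 6]
  [3, 0, 1, 2]
  [4, 1, 0, 1]
  [∞, ∞, ∞, 0]

This is the Floyd-Warshall all-pairs shortest-path computation. For each intermediate vertex k = 0, 1, …, 3, update dist[i][j] ← min(dist[i][j], dist[i][k] + dist[k][j]). The final matrix gives, for each (i, j), the minimum total weight of any directed path from i to j (possibly empty when i = j).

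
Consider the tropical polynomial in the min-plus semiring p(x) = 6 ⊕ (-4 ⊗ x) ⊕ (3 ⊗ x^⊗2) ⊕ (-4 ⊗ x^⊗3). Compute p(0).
p(0) = -4

A tropical monomial a ⊗ x^⊗i evaluates to a + i · x. Evaluating each term at x = 0:
  Term 0 contributes 6 + 0 · 0 = 6
  Term 1 contributes -4 + 1 · 0 = -4
  Term 2 contributes 3 + 2 · 0 = 3
  Term 3 contributes -4 + 3 · 0 = -4
p(0) = ⊕ of these = min[6, -4, 3, -4] = -4.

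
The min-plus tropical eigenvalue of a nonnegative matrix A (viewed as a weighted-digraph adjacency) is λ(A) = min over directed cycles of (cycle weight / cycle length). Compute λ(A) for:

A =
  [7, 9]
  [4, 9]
λ(A) = 13/2

Enumerate directed cycles and compute their means (weight / length). Sample:
  cycle 0 → 0: weight = 7, length = 1, mean = 7/1 ≈ 7.000
  cycle 1 → 1: weight = 9, length = 1, mean = 9/1 ≈ 9.000
  cycle 0 → 1 → 0: weight = 13, length = 2, mean = 13/2 ≈ 6.500
  cycle 1 → 0 → 1: weight = 13, length = 2, mean = 13/2 ≈ 6.500
Minimum mean = 6.500, attained e.g. along the cycle 0 → 1 → 0 with weight 13 and length 2. So λ(A) = 13/2 = 13/2.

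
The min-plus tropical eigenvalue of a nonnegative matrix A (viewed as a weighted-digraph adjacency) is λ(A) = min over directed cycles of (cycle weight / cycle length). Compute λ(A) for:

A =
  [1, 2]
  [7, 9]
λ(A) = 1

Enumerate directed cycles and compute their means (weight / length). Sample:
  cycle 0 → 0: weight = 1, length = 1, mean = 1/1 ≈ 1.000
  cycle 1 → 1: weight = 9, length = 1, mean = 9/1 ≈ 9.000
  cycle 0 → 1 → 0: weight = 9, length = 2, mean = 9/2 ≈ 4.500
  cycle 1 → 0 → 1: weight = 9, length = 2, mean = 9/2 ≈ 4.500
Minimum mean = 1.000, attained e.g. along the cycle 0 → 0 with weight 1 and length 1. So λ(A) = 1/1 = 1.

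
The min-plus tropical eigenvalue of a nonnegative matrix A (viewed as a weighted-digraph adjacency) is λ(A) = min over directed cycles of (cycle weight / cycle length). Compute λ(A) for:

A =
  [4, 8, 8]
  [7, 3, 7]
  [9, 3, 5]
λ(A) = 3

Enumerate directed cycles and compute their means (weight / length). Sample:
  cycle 0 → 0: weight = 4, length = 1, mean = 4/1 ≈ 4.000
  cycle 1 → 1: weight = 3, length = 1, mean = 3/1 ≈ 3.000
  cycle 2 → 2: weight = 5, length = 1, mean = 5/1 ≈ 5.000
  cycle 0 → 1 → 0: weight = 15, length = 2, mean = 15/2 ≈ 7.500
  cycle 0 → 2 → 0: weight = 17, length = 2, mean = 17/2 ≈ 8.500
  cycle 1 → 0 → 1: weight = 15, length = 2, mean = 15/2 ≈ 7.500
Minimum mean = 3.000, attained e.g. along the cycle 1 → 1 with weight 3 and length 1. So λ(A) = 3/1 = 3.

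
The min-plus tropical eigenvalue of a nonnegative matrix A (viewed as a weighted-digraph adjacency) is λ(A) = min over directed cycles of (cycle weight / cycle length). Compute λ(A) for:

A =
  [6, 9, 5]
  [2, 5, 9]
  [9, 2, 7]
λ(A) = 3

Enumerate directed cycles and compute their means (weight / length). Sample:
  cycle 0 → 0: weight = 6, length = 1, mean = 6/1 ≈ 6.000
  cycle 1 → 1: weight = 5, length = 1, mean = 5/1 ≈ 5.000
  cycle 2 → 2: weight = 7, length = 1, mean = 7/1 ≈ 7.000
  cycle 0 → 1 → 0: weight = 11, length = 2, mean = 11/2 ≈ 5.500
  cycle 0 → 2 → 0: weight = 14, length = 2, mean = 14/2 ≈ 7.000
  cycle 1 → 0 → 1: weight = 11, length = 2, mean = 11/2 ≈ 5.500
Minimum mean = 3.000, attained e.g. along the cycle 0 → 2 → 1 → 0 with weight 9 and length 3. So λ(A) = 9/3 = 3.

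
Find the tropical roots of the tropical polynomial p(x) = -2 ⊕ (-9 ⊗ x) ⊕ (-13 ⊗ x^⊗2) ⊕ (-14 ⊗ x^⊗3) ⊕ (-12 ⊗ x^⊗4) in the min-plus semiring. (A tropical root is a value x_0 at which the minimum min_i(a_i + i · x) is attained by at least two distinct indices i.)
Roots: {-2, 1, 4, 7}

Each tropical root is a break point of the lower envelope of the lines y = a_i + i · x (there are 5 lines, with slopes 0, 1, ..., 4). Only the lines that attain the minimum somewhere contribute to roots; other lines are dominated. Here the surviving (envelope) indices are i = 4, i = 3, i = 2, i = 1, i = 0.
Intersections between consecutive envelope lines give the roots: for adjacent envelope indices i < j the intersection is x = (a_i − a_j) / (j − i). Reading off the sorted break points: {-2, 1, 4, 7}.
Verification: at each break x_0, at least two indices attain the minimum of min_i(a_i + i · x_0).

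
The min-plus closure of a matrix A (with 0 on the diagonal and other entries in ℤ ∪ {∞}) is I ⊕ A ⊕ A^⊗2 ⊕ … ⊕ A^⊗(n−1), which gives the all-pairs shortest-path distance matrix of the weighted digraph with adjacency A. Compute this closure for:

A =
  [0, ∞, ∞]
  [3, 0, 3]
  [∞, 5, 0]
Closure =
  [0, ∞, ∞]
  [3, 0, 3]
  [8, 5, 0]

This is the Floyd-Warshall all-pairs shortest-path computation. For each intermediate vertex k = 0, 1, …, 2, update dist[i][j] ← min(dist[i][j], dist[i][k] + dist[k][j]). The final matrix gives, for each (i, j), the minimum total weight of any directed path from i to j (possibly empty when i = j).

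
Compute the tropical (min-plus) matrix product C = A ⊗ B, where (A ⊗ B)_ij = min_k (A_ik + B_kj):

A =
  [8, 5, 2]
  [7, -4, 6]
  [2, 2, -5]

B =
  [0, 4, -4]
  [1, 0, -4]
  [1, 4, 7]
A ⊗ B =
  [3, 5, 1]
  [-3, -4, -8]
  [-4, -1, -2]

Apply the min-plus product entry-by-entry:
  C[0][0] = min over k of (A[0][0] + B[0][0] = 8 + 0 = 8, A[0][1] + B[1][0] = 5 + 1 = 6, A[0][2] + B[2][0] = 2 + 1 = 3) = 3 (attained at k = 2)
  C[0][1] = min over k of (A[0][0] + B[0][1] = 8 + 4 = 12, A[0][1] + B[1][1] = 5 + 0 = 5, A[0][2] + B[2][1] = 2 + 4 = 6) = 5 (attained at k = 1)
  C[0][2] = min over k of (A[0][0] + B[0][2] = 8 + -4 = 4, A[0][1] + B[1][2] = 5 + -4 = 1, A[0][2] + B[2][2] = 2 + 7 = 9) = 1 (attained at k = 1)
  C[1][0] = min over k of (A[1][0] + B[0][0] = 7 + 0 = 7, A[1][1] + B[1][0] = -4 + 1 = -3, A[1][2] + B[2][0] = 6 + 1 = 7) = -3 (attained at k = 1)
  C[1][1] = min over k of (A[1][0] + B[0][1] = 7 + 4 = 11, A[1][1] + B[1][1] = -4 + 0 = -4, A[1][2] + B[2][1] = 6 + 4 = 10) = -4 (attained at k = 1)
  C[1][2] = min over k of (A[1][0] + B[0][2] = 7 + -4 = 3, A[1][1] + B[1][2] = -4 + -4 = -8, A[1][2] + B[2][2] = 6 + 7 = 13) = -8 (attained at k = 1)
  C[2][0] = min over k of (A[2][0] + B[0][0] = 2 + 0 = 2, A[2][1] + B[1][0] = 2 + 1 = 3, A[2][2] + B[2][0] = -5 + 1 = -4) = -4 (attained at k = 2)
  C[2][1] = min over k of (A[2][0] + B[0][1] = 2 + 4 = 6, A[2][1] + B[1][1] = 2 + 0 = 2, A[2][2] + B[2][1] = -5 + 4 = -1) = -1 (attained at k = 2)
  C[2][2] = min over k of (A[2][0] + B[0][2] = 2 + -4 = -2, A[2][1] + B[1][2] = 2 + -4 = -2, A[2][2] + B[2][2] = -5 + 7 = 2) = -2 (attained at k = 0)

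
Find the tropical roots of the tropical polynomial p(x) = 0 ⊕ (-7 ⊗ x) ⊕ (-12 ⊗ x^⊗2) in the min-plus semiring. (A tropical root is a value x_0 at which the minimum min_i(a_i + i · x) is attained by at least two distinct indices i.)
Roots: {5, 7}

Each tropical root is a break point of the lower envelope of the lines y = a_i + i · x (there are 3 lines, with slopes 0, 1, ..., 2). Only the lines that attain the minimum somewhere contribute to roots; other lines are dominated. Here the surviving (envelope) indices are i = 2, i = 1, i = 0.
Intersections between consecutive envelope lines give the roots: for adjacent envelope indices i < j the intersection is x = (a_i − a_j) / (j − i). Reading off the sorted break points: {5, 7}.
Verification: at each break x_0, at least two indices attain the minimum of min_i(a_i + i · x_0).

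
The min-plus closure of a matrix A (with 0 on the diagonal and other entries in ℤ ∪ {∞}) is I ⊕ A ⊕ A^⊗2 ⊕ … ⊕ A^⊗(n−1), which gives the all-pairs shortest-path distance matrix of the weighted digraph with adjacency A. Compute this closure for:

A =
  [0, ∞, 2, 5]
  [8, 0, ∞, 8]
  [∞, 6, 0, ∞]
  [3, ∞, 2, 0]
Closure =
  [0, 8, 2, 5]
  [8, 0, 10, 8]
  [14, 6, 0, 14]
  [3, 8, 2, 0]

This is the Floyd-Warshall all-pairs shortest-path computation. For each intermediate vertex k = 0, 1, …, 3, update dist[i][j] ← min(dist[i][j], dist[i][k] + dist[k][j]). The final matrix gives, for each (i, j), the minimum total weight of any directed path from i to j (possibly empty when i = j).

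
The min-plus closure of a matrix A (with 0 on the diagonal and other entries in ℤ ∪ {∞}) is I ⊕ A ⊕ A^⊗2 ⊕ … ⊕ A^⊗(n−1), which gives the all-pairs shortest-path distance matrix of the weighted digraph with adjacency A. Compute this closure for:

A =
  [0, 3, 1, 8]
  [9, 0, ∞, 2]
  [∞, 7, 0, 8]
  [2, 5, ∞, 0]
Closure =
  [0, 3, 1, 5]
  [4, 0, 5, 2]
  [10, 7, 0, 8]
  [2, 5, 3, 0]

This is the Floyd-Warshall all-pairs shortest-path computation. For each intermediate vertex k = 0, 1, …, 3, update dist[i][j] ← min(dist[i][j], dist[i][k] + dist[k][j]). The final matrix gives, for each (i, j), the minimum total weight of any directed path from i to j (possibly empty when i = j).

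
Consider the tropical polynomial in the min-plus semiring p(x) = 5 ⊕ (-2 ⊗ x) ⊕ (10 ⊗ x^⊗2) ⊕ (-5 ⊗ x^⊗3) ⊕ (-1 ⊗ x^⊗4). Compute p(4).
p(4) = 2

A tropical monomial a ⊗ x^⊗i evaluates to a + i · x. Evaluating each term at x = 4:
  Term 0 contributes 5 + 0 · 4 = 5
  Term 1 contributes -2 + 1 · 4 = 2
  Term 2 contributes 10 + 2 · 4 = 18
  Term 3 contributes -5 + 3 · 4 = 7
  Term 4 contributes -1 + 4 · 4 = 15
p(4) = ⊕ of these = min[5, 2, 18, 7, 15] = 2.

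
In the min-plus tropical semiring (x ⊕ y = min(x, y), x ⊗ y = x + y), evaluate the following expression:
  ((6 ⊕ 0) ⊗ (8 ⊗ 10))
((6 ⊕ 0) ⊗ (8 ⊗ 10)) = 18

Expand innermost to outermost. Recall ⊕ takes the minimum of its arguments and ⊗ takes their sum. Working out the expression ((6 ⊕ 0) ⊗ (8 ⊗ 10)) gives 18.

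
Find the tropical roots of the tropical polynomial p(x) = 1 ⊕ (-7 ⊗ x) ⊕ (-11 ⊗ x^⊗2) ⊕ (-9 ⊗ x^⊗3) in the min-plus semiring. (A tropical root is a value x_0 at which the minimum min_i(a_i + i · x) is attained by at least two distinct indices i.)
Roots: {-2, 4, 8}

Each tropical root is a break point of the lower envelope of the lines y = a_i + i · x (there are 4 lines, with slopes 0, 1, ..., 3). Only the lines that attain the minimum somewhere contribute to roots; other lines are dominated. Here the surviving (envelope) indices are i = 3, i = 2, i = 1, i = 0.
Intersections between consecutive envelope lines give the roots: for adjacent envelope indices i < j the intersection is x = (a_i − a_j) / (j − i). Reading off the sorted break points: {-2, 4, 8}.
Verification: at each break x_0, at least two indices attain the minimum of min_i(a_i + i · x_0).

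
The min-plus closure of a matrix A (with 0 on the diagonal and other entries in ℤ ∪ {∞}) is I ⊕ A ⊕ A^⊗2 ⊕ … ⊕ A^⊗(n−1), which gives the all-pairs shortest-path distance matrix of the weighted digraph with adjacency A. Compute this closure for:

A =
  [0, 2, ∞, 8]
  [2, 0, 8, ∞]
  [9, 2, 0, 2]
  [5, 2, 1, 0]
Closure =
  [0, 2, 9, 8]
  [2, 0, 8, 10]
  [4, 2, 0, 2]
  [4, 2, 1, 0]

This is the Floyd-Warshall all-pairs shortest-path computation. For each intermediate vertex k = 0, 1, …, 3, update dist[i][j] ← min(dist[i][j], dist[i][k] + dist[k][j]). The final matrix gives, for each (i, j), the minimum total weight of any directed path from i to j (possibly empty when i = j).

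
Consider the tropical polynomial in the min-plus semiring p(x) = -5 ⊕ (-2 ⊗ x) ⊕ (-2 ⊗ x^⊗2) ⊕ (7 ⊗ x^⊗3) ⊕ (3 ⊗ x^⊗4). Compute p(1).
p(1) = -5

A tropical monomial a ⊗ x^⊗i evaluates to a + i · x. Evaluating each term at x = 1:
  Term 0 contributes -5 + 0 · 1 = -5
  Term 1 contributes -2 + 1 · 1 = -1
  Term 2 contributes -2 + 2 · 1 = 0
  Term 3 contributes 7 + 3 · 1 = 10
  Term 4 contributes 3 + 4 · 1 = 7
p(1) = ⊕ of these = min[-5, -1, 0, 10, 7] = -5.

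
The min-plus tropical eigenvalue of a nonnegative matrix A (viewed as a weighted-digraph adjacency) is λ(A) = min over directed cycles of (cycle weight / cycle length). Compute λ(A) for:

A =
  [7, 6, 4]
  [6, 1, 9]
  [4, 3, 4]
λ(A) = 1

Enumerate directed cycles and compute their means (weight / length). Sample:
  cycle 0 → 0: weight = 7, length = 1, mean = 7/1 ≈ 7.000
  cycle 1 → 1: weight = 1, length = 1, mean = 1/1 ≈ 1.000
  cycle 2 → 2: weight = 4, length = 1, mean = 4/1 ≈ 4.000
  cycle 0 → 1 → 0: weight = 12, length = 2, mean = 12/2 ≈ 6.000
  cycle 0 → 2 → 0: weight = 8, length = 2, mean = 8/2 ≈ 4.000
  cycle 1 → 0 → 1: weight = 12, length = 2, mean = 12/2 ≈ 6.000
Minimum mean = 1.000, attained e.g. along the cycle 1 → 1 with weight 1 and length 1. So λ(A) = 1/1 = 1.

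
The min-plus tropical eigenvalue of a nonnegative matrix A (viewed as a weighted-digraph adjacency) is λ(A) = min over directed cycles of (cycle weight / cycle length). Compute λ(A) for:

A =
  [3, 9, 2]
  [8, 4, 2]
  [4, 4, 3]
λ(A) = 3

Enumerate directed cycles and compute their means (weight / length). Sample:
  cycle 0 → 0: weight = 3, length = 1, mean = 3/1 ≈ 3.000
  cycle 1 → 1: weight = 4, length = 1, mean = 4/1 ≈ 4.000
  cycle 2 → 2: weight = 3, length = 1, mean = 3/1 ≈ 3.000
  cycle 0 → 1 → 0: weight = 17, length = 2, mean = 17/2 ≈ 8.500
  cycle 0 → 2 → 0: weight = 6, length = 2, mean = 6/2 ≈ 3.000
  cycle 1 → 0 → 1: weight = 17, length = 2, mean = 17/2 ≈ 8.500
Minimum mean = 3.000, attained e.g. along the cycle 0 → 0 with weight 3 and length 1. So λ(A) = 3/1 = 3.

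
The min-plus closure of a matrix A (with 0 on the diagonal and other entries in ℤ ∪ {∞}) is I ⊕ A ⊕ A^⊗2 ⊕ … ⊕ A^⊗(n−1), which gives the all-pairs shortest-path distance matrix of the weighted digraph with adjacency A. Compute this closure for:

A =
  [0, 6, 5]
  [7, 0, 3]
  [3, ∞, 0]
Closure =
  [0, 6, 5]
  [6, 0, 3]
  [3, 9, 0]

This is the Floyd-Warshall all-pairs shortest-path computation. For each intermediate vertex k = 0, 1, …, 2, update dist[i][j] ← min(dist[i][j], dist[i][k] + dist[k][j]). The final matrix gives, for each (i, j), the minimum total weight of any directed path from i to j (possibly empty when i = j).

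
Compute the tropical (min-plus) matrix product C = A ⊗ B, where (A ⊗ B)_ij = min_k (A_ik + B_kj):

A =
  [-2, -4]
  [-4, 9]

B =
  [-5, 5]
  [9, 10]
A ⊗ B =
  [-7, 3]
  [-9, 1]

Apply the min-plus product entry-by-entry:
  C[0][0] = min over k of (A[0][0] + B[0][0] = -2 + -5 = -7, A[0][1] + B[1][0] = -4 + 9 = 5) = -7 (attained at k = 0)
  C[0][1] = min over k of (A[0][0] + B[0][1] = -2 + 5 = 3, A[0][1] + B[1][1] = -4 + 10 = 6) = 3 (attained at k = 0)
  C[1][0] = min over k of (A[1][0] + B[0][0] = -4 + -5 = -9, A[1][1] + B[1][0] = 9 + 9 = 18) = -9 (attained at k = 0)
  C[1][1] = min over k of (A[1][0] + B[0][1] = -4 + 5 = 1, A[1][1] + B[1][1] = 9 + 10 = 19) = 1 (attained at k = 0)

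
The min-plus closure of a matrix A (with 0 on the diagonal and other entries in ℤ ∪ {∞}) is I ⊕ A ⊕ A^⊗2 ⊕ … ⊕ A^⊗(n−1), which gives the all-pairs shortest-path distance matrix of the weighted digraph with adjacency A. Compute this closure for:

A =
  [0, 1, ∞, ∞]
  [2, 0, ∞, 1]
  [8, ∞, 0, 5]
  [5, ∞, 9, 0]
Closure =
  [0, 1, 11, 2]
  [2, 0, 10, 1]
  [8, 9, 0, 5]
  [5, 6, 9, 0]

This is the Floyd-Warshall all-pairs shortest-path computation. For each intermediate vertex k = 0, 1, …, 3, update dist[i][j] ← min(dist[i][j], dist[i][k] + dist[k][j]). The final matrix gives, for each (i, j), the minimum total weight of any directed path from i to j (possibly empty when i = j).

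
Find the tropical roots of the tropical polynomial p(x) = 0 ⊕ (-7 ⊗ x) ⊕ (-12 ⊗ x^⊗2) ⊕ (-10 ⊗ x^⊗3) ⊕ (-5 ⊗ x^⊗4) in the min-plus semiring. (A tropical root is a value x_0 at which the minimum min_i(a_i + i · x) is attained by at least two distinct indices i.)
Roots: {-5, -2, 5, 7}

Each tropical root is a break point of the lower envelope of the lines y = a_i + i · x (there are 5 lines, with slopes 0, 1, ..., 4). Only the lines that attain the minimum somewhere contribute to roots; other lines are dominated. Here the surviving (envelope) indices are i = 4, i = 3, i = 2, i = 1, i = 0.
Intersections between consecutive envelope lines give the roots: for adjacent envelope indices i < j the intersection is x = (a_i − a_j) / (j − i). Reading off the sorted break points: {-5, -2, 5, 7}.
Verification: at each break x_0, at least two indices attain the minimum of min_i(a_i + i · x_0).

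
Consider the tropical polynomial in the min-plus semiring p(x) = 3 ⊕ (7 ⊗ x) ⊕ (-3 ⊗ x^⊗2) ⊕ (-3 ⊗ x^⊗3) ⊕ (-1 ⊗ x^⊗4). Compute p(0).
p(0) = -3

A tropical monomial a ⊗ x^⊗i evaluates to a + i · x. Evaluating each term at x = 0:
  Term 0 contributes 3 + 0 · 0 = 3
  Term 1 contributes 7 + 1 · 0 = 7
  Term 2 contributes -3 + 2 · 0 = -3
  Term 3 contributes -3 + 3 · 0 = -3
  Term 4 contributes -1 + 4 · 0 = -1
p(0) = ⊕ of these = min[3, 7, -3, -3, -1] = -3.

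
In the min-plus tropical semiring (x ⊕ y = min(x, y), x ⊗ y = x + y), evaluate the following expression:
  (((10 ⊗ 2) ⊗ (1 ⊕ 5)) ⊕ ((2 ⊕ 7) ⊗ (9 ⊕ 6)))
(((10 ⊗ 2) ⊗ (1 ⊕ 5)) ⊕ ((2 ⊕ 7) ⊗ (9 ⊕ 6))) = 8

Expand innermost to outermost. Recall ⊕ takes the minimum of its arguments and ⊗ takes their sum. Working out the expression (((10 ⊗ 2) ⊗ (1 ⊕ 5)) ⊕ ((2 ⊕ 7) ⊗ (9 ⊕ 6))) gives 8.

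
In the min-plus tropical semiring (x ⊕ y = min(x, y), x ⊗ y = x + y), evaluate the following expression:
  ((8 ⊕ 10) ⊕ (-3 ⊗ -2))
((8 ⊕ 10) ⊕ (-3 ⊗ -2)) = -5

Expand innermost to outermost. Recall ⊕ takes the minimum of its arguments and ⊗ takes their sum. Working out the expression ((8 ⊕ 10) ⊕ (-3 ⊗ -2)) gives -5.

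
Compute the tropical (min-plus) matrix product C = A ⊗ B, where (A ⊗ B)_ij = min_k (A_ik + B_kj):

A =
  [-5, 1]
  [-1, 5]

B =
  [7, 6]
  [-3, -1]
A ⊗ B =
  [-2, 0]
  [2, 4]

Apply the min-plus product entry-by-entry:
  C[0][0] = min over k of (A[0][0] + B[0][0] = -5 + 7 = 2, A[0][1] + B[1][0] = 1 + -3 = -2) = -2 (attained at k = 1)
  C[0][1] = min over k of (A[0][0] + B[0][1] = -5 + 6 = 1, A[0][1] + B[1][1] = 1 + -1 = 0) = 0 (attained at k = 1)
  C[1][0] = min over k of (A[1][0] + B[0][0] = -1 + 7 = 6, A[1][1] + B[1][0] = 5 + -3 = 2) = 2 (attained at k = 1)
  C[1][1] = min over k of (A[1][0] + B[0][1] = -1 + 6 = 5, A[1][1] + B[1][1] = 5 + -1 = 4) = 4 (attained at k = 1)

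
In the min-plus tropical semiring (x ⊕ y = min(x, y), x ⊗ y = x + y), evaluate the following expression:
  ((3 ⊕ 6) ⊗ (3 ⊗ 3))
((3 ⊕ 6) ⊗ (3 ⊗ 3)) = 9

Expand innermost to outermost. Recall ⊕ takes the minimum of its arguments and ⊗ takes their sum. Working out the expression ((3 ⊕ 6) ⊗ (3 ⊗ 3)) gives 9.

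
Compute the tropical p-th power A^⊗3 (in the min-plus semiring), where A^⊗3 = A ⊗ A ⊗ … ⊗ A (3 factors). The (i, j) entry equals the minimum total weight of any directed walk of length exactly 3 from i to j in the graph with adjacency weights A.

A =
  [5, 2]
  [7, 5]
A^⊗3 =
  [14, 11]
  [16, 14]

Each entry (A^⊗3)_ij equals the minimum over all length-3 walks i = v_0 → v_1 → … → v_3 = j of Σ_t A[v_t][v_{t+1}]. For example, for (i, j) = (0, 1) we minimise over 4 possible intermediate vertex sequences; the minimum is 11, attained along the walk 0 → 1 → 0 → 1.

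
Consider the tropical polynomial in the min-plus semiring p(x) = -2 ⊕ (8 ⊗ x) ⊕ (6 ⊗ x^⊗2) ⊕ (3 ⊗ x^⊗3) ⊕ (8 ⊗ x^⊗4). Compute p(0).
p(0) = -2

A tropical monomial a ⊗ x^⊗i evaluates to a + i · x. Evaluating each term at x = 0:
  Term 0 contributes -2 + 0 · 0 = -2
  Term 1 contributes 8 + 1 · 0 = 8
  Term 2 contributes 6 + 2 · 0 = 6
  Term 3 contributes 3 + 3 · 0 = 3
  Term 4 contributes 8 + 4 · 0 = 8
p(0) = ⊕ of these = min[-2, 8, 6, 3, 8] = -2.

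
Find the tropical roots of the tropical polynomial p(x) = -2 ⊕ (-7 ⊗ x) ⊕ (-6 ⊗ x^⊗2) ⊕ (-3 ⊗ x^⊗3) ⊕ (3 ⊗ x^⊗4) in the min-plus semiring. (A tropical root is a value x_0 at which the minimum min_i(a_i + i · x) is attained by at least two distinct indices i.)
Roots: {-6, -3, -1, 5}

Each tropical root is a break point of the lower envelope of the lines y = a_i + i · x (there are 5 lines, with slopes 0, 1, ..., 4). Only the lines that attain the minimum somewhere contribute to roots; other lines are dominated. Here the surviving (envelope) indices are i = 4, i = 3, i = 2, i = 1, i = 0.
Intersections between consecutive envelope lines give the roots: for adjacent envelope indices i < j the intersection is x = (a_i − a_j) / (j − i). Reading off the sorted break points: {-6, -3, -1, 5}.
Verification: at each break x_0, at least two indices attain the minimum of min_i(a_i + i · x_0).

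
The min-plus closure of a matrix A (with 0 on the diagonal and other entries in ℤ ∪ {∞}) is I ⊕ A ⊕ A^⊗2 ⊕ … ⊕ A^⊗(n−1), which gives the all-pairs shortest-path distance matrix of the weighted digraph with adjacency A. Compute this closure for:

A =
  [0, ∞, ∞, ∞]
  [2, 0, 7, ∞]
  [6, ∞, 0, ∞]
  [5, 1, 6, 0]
Closure =
  [0, ∞, ∞, ∞]
  [2, 0, 7, ∞]
  [6, ∞, 0, ∞]
  [3, 1, 6, 0]

This is the Floyd-Warshall all-pairs shortest-path computation. For each intermediate vertex k = 0, 1, …, 3, update dist[i][j] ← min(dist[i][j], dist[i][k] + dist[k][j]). The final matrix gives, for each (i, j), the minimum total weight of any directed path from i to j (possibly empty when i = j).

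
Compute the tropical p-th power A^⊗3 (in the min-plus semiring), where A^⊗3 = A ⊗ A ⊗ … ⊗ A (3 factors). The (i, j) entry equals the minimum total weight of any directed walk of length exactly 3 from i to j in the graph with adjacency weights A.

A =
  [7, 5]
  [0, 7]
A^⊗3 =
  [12, 10]
  [5, 12]

Each entry (A^⊗3)_ij equals the minimum over all length-3 walks i = v_0 → v_1 → … → v_3 = j of Σ_t A[v_t][v_{t+1}]. For example, for (i, j) = (0, 1) we minimise over 4 possible intermediate vertex sequences; the minimum is 10, attained along the walk 0 → 1 → 0 → 1.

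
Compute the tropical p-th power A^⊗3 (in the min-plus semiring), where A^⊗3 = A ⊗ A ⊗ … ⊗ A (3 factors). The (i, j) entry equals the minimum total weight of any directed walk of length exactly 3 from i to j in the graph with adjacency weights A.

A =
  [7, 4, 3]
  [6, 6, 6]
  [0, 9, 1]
A^⊗3 =
  [4, 7, 5]
  [7, 10, 8]
  [2, 5, 3]

Each entry (A^⊗3)_ij equals the minimum over all length-3 walks i = v_0 → v_1 → … → v_3 = j of Σ_t A[v_t][v_{t+1}]. For example, for (i, j) = (0, 2) we minimise over 9 possible intermediate vertex sequences; the minimum is 5, attained along the walk 0 → 2 → 2 → 2.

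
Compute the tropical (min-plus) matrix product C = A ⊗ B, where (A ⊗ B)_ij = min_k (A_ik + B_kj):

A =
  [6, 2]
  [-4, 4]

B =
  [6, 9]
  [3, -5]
A ⊗ B =
  [5, -3]
  [2, -1]

Apply the min-plus product entry-by-entry:
  C[0][0] = min over k of (A[0][0] + B[0][0] = 6 + 6 = 12, A[0][1] + B[1][0] = 2 + 3 = 5) = 5 (attained at k = 1)
  C[0][1] = min over k of (A[0][0] + B[0][1] = 6 + 9 = 15, A[0][1] + B[1][1] = 2 + -5 = -3) = -3 (attained at k = 1)
  C[1][0] = min over k of (A[1][0] + B[0][0] = -4 + 6 = 2, A[1][1] + B[1][0] = 4 + 3 = 7) = 2 (attained at k = 0)
  C[1][1] = min over k of (A[1][0] + B[0][1] = -4 + 9 = 5, A[1][1] + B[1][1] = 4 + -5 = -1) = -1 (attained at k = 1)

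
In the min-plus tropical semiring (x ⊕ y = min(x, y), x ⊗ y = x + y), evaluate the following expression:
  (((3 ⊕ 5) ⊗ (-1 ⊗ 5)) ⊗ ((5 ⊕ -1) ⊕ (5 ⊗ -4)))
(((3 ⊕ 5) ⊗ (-1 ⊗ 5)) ⊗ ((5 ⊕ -1) ⊕ (5 ⊗ -4))) = 6

Expand innermost to outermost. Recall ⊕ takes the minimum of its arguments and ⊗ takes their sum. Working out the expression (((3 ⊕ 5) ⊗ (-1 ⊗ 5)) ⊗ ((5 ⊕ -1) ⊕ (5 ⊗ -4))) gives 6.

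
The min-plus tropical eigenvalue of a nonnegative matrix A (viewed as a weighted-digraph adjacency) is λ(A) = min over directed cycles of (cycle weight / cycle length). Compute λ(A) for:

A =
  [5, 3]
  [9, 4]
λ(A) = 4

Enumerate directed cycles and compute their means (weight / length). Sample:
  cycle 0 → 0: weight = 5, length = 1, mean = 5/1 ≈ 5.000
  cycle 1 → 1: weight = 4, length = 1, mean = 4/1 ≈ 4.000
  cycle 0 → 1 → 0: weight = 12, length = 2, mean = 12/2 ≈ 6.000
  cycle 1 → 0 → 1: weight = 12, length = 2, mean = 12/2 ≈ 6.000
Minimum mean = 4.000, attained e.g. along the cycle 1 → 1 with weight 4 and length 1. So λ(A) = 4/1 = 4.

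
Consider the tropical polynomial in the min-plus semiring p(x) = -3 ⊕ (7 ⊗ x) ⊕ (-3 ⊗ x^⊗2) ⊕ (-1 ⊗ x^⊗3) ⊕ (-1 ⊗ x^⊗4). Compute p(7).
p(7) = -3

A tropical monomial a ⊗ x^⊗i evaluates to a + i · x. Evaluating each term at x = 7:
  Term 0 contributes -3 + 0 · 7 = -3
  Term 1 contributes 7 + 1 · 7 = 14
  Term 2 contributes -3 + 2 · 7 = 11
  Term 3 contributes -1 + 3 · 7 = 20
  Term 4 contributes -1 + 4 · 7 = 27
p(7) = ⊕ of these = min[-3, 14, 11, 20, 27] = -3.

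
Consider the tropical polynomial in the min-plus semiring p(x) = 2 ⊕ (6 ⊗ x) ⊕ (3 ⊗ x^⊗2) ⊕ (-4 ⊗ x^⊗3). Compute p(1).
p(1) = -1

A tropical monomial a ⊗ x^⊗i evaluates to a + i · x. Evaluating each term at x = 1:
  Term 0 contributes 2 + 0 · 1 = 2
  Term 1 contributes 6 + 1 · 1 = 7
  Term 2 contributes 3 + 2 · 1 = 5
  Term 3 contributes -4 + 3 · 1 = -1
p(1) = ⊕ of these = min[2, 7, 5, -1] = -1.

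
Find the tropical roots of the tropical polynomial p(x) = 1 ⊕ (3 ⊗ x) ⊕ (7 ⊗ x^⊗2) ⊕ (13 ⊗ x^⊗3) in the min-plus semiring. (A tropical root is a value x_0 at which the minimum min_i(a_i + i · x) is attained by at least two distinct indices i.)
Roots: {-6, -4, -2}

Each tropical root is a break point of the lower envelope of the lines y = a_i + i · x (there are 4 lines, with slopes 0, 1, ..., 3). Only the lines that attain the minimum somewhere contribute to roots; other lines are dominated. Here the surviving (envelope) indices are i = 3, i = 2, i = 1, i = 0.
Intersections between consecutive envelope lines give the roots: for adjacent envelope indices i < j the intersection is x = (a_i − a_j) / (j − i). Reading off the sorted break points: {-6, -4, -2}.
Verification: at each break x_0, at least two indices attain the minimum of min_i(a_i + i · x_0).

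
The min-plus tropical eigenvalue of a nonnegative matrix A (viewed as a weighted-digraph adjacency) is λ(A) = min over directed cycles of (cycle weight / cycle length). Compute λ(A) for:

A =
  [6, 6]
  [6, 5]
λ(A) = 5

Enumerate directed cycles and compute their means (weight / length). Sample:
  cycle 0 → 0: weight = 6, length = 1, mean = 6/1 ≈ 6.000
  cycle 1 → 1: weight = 5, length = 1, mean = 5/1 ≈ 5.000
  cycle 0 → 1 → 0: weight = 12, length = 2, mean = 12/2 ≈ 6.000
  cycle 1 → 0 → 1: weight = 12, length = 2, mean = 12/2 ≈ 6.000
Minimum mean = 5.000, attained e.g. along the cycle 1 → 1 with weight 5 and length 1. So λ(A) = 5/1 = 5.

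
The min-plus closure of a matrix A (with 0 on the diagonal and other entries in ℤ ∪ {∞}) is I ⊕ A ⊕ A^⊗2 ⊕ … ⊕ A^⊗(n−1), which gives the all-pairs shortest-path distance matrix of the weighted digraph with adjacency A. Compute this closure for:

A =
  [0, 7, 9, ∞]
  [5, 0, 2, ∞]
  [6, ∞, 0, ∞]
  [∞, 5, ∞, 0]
Closure =
  [0, 7, 9, ∞]
  [5, 0, 2, ∞]
  [6, 13, 0, ∞]
  [10, 5, 7, 0]

This is the Floyd-Warshall all-pairs shortest-path computation. For each intermediate vertex k = 0, 1, …, 3, update dist[i][j] ← min(dist[i][j], dist[i][k] + dist[k][j]). The final matrix gives, for each (i, j), the minimum total weight of any directed path from i to j (possibly empty when i = j).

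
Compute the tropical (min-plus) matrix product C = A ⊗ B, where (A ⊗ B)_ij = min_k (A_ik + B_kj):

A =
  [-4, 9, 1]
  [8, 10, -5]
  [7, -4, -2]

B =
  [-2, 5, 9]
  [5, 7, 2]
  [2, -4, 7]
A ⊗ B =
  [-6, -3, 5]
  [-3, -9, 2]
  [0, -6, -2]

Apply the min-plus product entry-by-entry:
  C[0][0] = min over k of (A[0][0] + B[0][0] = -4 + -2 = -6, A[0][1] + B[1][0] = 9 + 5 = 14, A[0][2] + B[2][0] = 1 + 2 = 3) = -6 (attained at k = 0)
  C[0][1] = min over k of (A[0][0] + B[0][1] = -4 + 5 = 1, A[0][1] + B[1][1] = 9 + 7 = 16, A[0][2] + B[2][1] = 1 + -4 = -3) = -3 (attained at k = 2)
  C[0][2] = min over k of (A[0][0] + B[0][2] = -4 + 9 = 5, A[0][1] + B[1][2] = 9 + 2 = 11, A[0][2] + B[2][2] = 1 + 7 = 8) = 5 (attained at k = 0)
  C[1][0] = min over k of (A[1][0] + B[0][0] = 8 + -2 = 6, A[1][1] + B[1][0] = 10 + 5 = 15, A[1][2] + B[2][0] = -5 + 2 = -3) = -3 (attained at k = 2)
  C[1][1] = min over k of (A[1][0] + B[0][1] = 8 + 5 = 13, A[1][1] + B[1][1] = 10 + 7 = 17, A[1][2] + B[2][1] = -5 + -4 = -9) = -9 (attained at k = 2)
  C[1][2] = min over k of (A[1][0] + B[0][2] = 8 + 9 = 17, A[1][1] + B[1][2] = 10 + 2 = 12, A[1][2] + B[2][2] = -5 + 7 = 2) = 2 (attained at k = 2)
  C[2][0] = min over k of (A[2][0] + B[0][0] = 7 + -2 = 5, A[2][1] + B[1][0] = -4 + 5 = 1, A[2][2] + B[2][0] = -2 + 2 = 0) = 0 (attained at k = 2)
  C[2][1] = min over k of (A[2][0] + B[0][1] = 7 + 5 = 12, A[2][1] + B[1][1] = -4 + 7 = 3, A[2][2] + B[2][1] = -2 + -4 = -6) = -6 (attained at k = 2)
  C[2][2] = min over k of (A[2][0] + B[0][2] = 7 + 9 = 16, A[2][1] + B[1][2] = -4 + 2 = -2, A[2][2] + B[2][2] = -2 + 7 = 5) = -2 (attained at k = 1)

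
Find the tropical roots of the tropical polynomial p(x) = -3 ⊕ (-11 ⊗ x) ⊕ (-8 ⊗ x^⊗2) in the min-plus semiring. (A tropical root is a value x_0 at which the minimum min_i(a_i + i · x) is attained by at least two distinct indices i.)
Roots: {-3, 8}

Each tropical root is a break point of the lower envelope of the lines y = a_i + i · x (there are 3 lines, with slopes 0, 1, ..., 2). Only the lines that attain the minimum somewhere contribute to roots; other lines are dominated. Here the surviving (envelope) indices are i = 2, i = 1, i = 0.
Intersections between consecutive envelope lines give the roots: for adjacent envelope indices i < j the intersection is x = (a_i − a_j) / (j − i). Reading off the sorted break points: {-3, 8}.
Verification: at each break x_0, at least two indices attain the minimum of min_i(a_i + i · x_0).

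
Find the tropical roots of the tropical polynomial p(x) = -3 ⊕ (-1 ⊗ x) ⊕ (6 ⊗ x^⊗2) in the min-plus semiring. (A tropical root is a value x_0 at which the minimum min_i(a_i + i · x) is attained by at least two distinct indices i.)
Roots: {-7, -2}

Each tropical root is a break point of the lower envelope of the lines y = a_i + i · x (there are 3 lines, with slopes 0, 1, ..., 2). Only the lines that attain the minimum somewhere contribute to roots; other lines are dominated. Here the surviving (envelope) indices are i = 2, i = 1, i = 0.
Intersections between consecutive envelope lines give the roots: for adjacent envelope indices i < j the intersection is x = (a_i − a_j) / (j − i). Reading off the sorted break points: {-7, -2}.
Verification: at each break x_0, at least two indices attain the minimum of min_i(a_i + i · x_0).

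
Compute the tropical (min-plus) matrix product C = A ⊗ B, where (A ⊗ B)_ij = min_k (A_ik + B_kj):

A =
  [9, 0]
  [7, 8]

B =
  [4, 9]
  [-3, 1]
A ⊗ B =
  [-3, 1]
  [5, 9]

Apply the min-plus product entry-by-entry:
  C[0][0] = min over k of (A[0][0] + B[0][0] = 9 + 4 = 13, A[0][1] + B[1][0] = 0 + -3 = -3) = -3 (attained at k = 1)
  C[0][1] = min over k of (A[0][0] + B[0][1] = 9 + 9 = 18, A[0][1] + B[1][1] = 0 + 1 = 1) = 1 (attained at k = 1)
  C[1][0] = min over k of (A[1][0] + B[0][0] = 7 + 4 = 11, A[1][1] + B[1][0] = 8 + -3 = 5) = 5 (attained at k = 1)
  C[1][1] = min over k of (A[1][0] + B[0][1] = 7 + 9 = 16, A[1][1] + B[1][1] = 8 + 1 = 9) = 9 (attained at k = 1)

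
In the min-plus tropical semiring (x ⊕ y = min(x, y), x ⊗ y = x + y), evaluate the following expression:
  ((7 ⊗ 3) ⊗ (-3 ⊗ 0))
((7 ⊗ 3) ⊗ (-3 ⊗ 0)) = 7

Expand innermost to outermost. Recall ⊕ takes the minimum of its arguments and ⊗ takes their sum. Working out the expression ((7 ⊗ 3) ⊗ (-3 ⊗ 0)) gives 7.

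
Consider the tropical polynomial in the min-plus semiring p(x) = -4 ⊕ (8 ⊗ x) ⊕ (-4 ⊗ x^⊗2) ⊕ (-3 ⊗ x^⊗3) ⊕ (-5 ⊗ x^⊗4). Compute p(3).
p(3) = -4

A tropical monomial a ⊗ x^⊗i evaluates to a + i · x. Evaluating each term at x = 3:
  Term 0 contributes -4 + 0 · 3 = -4
  Term 1 contributes 8 + 1 · 3 = 11
  Term 2 contributes -4 + 2 · 3 = 2
  Term 3 contributes -3 + 3 · 3 = 6
  Term 4 contributes -5 + 4 · 3 = 7
p(3) = ⊕ of these = min[-4, 11, 2, 6, 7] = -4.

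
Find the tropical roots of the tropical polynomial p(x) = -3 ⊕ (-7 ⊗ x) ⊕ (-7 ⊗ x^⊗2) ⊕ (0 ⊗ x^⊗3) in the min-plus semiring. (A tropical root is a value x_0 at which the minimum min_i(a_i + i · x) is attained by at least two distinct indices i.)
Roots: {-7, 0, 4}

Each tropical root is a break point of the lower envelope of the lines y = a_i + i · x (there are 4 lines, with slopes 0, 1, ..., 3). Only the lines that attain the minimum somewhere contribute to roots; other lines are dominated. Here the surviving (envelope) indices are i = 3, i = 2, i = 1, i = 0.
Intersections between consecutive envelope lines give the roots: for adjacent envelope indices i < j the intersection is x = (a_i − a_j) / (j − i). Reading off the sorted break points: {-7, 0, 4}.
Verification: at each break x_0, at least two indices attain the minimum of min_i(a_i + i · x_0).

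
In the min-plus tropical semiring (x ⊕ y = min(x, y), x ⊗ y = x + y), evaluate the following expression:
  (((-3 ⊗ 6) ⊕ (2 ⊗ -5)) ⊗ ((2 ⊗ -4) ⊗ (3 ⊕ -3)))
(((-3 ⊗ 6) ⊕ (2 ⊗ -5)) ⊗ ((2 ⊗ -4) ⊗ (3 ⊕ -3))) = -8

Expand innermost to outermost. Recall ⊕ takes the minimum of its arguments and ⊗ takes their sum. Working out the expression (((-3 ⊗ 6) ⊕ (2 ⊗ -5)) ⊗ ((2 ⊗ -4) ⊗ (3 ⊕ -3))) gives -8.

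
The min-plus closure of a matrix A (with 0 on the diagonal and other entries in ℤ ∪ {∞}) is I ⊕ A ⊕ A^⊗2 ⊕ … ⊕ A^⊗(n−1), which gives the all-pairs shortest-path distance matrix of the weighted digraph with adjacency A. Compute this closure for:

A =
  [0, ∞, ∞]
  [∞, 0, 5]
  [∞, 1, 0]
Closure =
  [0, ∞, ∞]
  [∞, 0, 5]
  [∞, 1, 0]

This is the Floyd-Warshall all-pairs shortest-path computation. For each intermediate vertex k = 0, 1, …, 2, update dist[i][j] ← min(dist[i][j], dist[i][k] + dist[k][j]). The final matrix gives, for each (i, j), the minimum total weight of any directed path from i to j (possibly empty when i = j).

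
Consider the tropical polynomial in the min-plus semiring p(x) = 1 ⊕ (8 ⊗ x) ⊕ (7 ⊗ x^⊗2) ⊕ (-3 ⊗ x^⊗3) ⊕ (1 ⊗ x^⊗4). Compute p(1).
p(1) = 0

A tropical monomial a ⊗ x^⊗i evaluates to a + i · x. Evaluating each term at x = 1:
  Term 0 contributes 1 + 0 · 1 = 1
  Term 1 contributes 8 + 1 · 1 = 9
  Term 2 contributes 7 + 2 · 1 = 9
  Term 3 contributes -3 + 3 · 1 = 0
  Term 4 contributes 1 + 4 · 1 = 5
p(1) = ⊕ of these = min[1, 9, 9, 0, 5] = 0.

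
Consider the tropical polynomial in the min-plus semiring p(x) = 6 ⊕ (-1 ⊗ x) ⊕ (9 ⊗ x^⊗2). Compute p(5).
p(5) = 4

A tropical monomial a ⊗ x^⊗i evaluates to a + i · x. Evaluating each term at x = 5:
  Term 0 contributes 6 + 0 · 5 = 6
  Term 1 contributes -1 + 1 · 5 = 4
  Term 2 contributes 9 + 2 · 5 = 19
p(5) = ⊕ of these = min[6, 4, 19] = 4.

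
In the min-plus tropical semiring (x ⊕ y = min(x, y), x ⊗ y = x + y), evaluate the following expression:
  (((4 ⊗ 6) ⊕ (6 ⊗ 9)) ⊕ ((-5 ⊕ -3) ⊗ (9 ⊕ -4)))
(((4 ⊗ 6) ⊕ (6 ⊗ 9)) ⊕ ((-5 ⊕ -3) ⊗ (9 ⊕ -4))) = -9

Expand innermost to outermost. Recall ⊕ takes the minimum of its arguments and ⊗ takes their sum. Working out the expression (((4 ⊗ 6) ⊕ (6 ⊗ 9)) ⊕ ((-5 ⊕ -3) ⊗ (9 ⊕ -4))) gives -9.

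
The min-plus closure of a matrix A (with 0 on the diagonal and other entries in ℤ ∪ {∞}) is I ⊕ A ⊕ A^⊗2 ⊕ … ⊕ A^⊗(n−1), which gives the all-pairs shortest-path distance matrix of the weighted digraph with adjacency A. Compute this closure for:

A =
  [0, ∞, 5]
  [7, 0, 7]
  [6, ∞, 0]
Closure =
  [0, ∞, 5]
  [7, 0, 7]
  [6, ∞, 0]

This is the Floyd-Warshall all-pairs shortest-path computation. For each intermediate vertex k = 0, 1, …, 2, update dist[i][j] ← min(dist[i][j], dist[i][k] + dist[k][j]). The final matrix gives, for each (i, j), the minimum total weight of any directed path from i to j (possibly empty when i = j).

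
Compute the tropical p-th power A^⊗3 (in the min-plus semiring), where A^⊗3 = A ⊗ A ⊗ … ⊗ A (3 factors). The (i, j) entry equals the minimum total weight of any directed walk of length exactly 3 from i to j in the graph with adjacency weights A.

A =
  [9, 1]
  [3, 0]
A^⊗3 =
  [4, 1]
  [3, 0]

Each entry (A^⊗3)_ij equals the minimum over all length-3 walks i = v_0 → v_1 → … → v_3 = j of Σ_t A[v_t][v_{t+1}]. For example, for (i, j) = (0, 1) we minimise over 4 possible intermediate vertex sequences; the minimum is 1, attained along the walk 0 → 1 → 1 → 1.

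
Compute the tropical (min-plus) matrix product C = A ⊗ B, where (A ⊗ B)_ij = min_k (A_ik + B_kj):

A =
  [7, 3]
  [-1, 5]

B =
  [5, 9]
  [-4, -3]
A ⊗ B =
  [-1, 0]
  [1, 2]

Apply the min-plus product entry-by-entry:
  C[0][0] = min over k of (A[0][0] + B[0][0] = 7 + 5 = 12, A[0][1] + B[1][0] = 3 + -4 = -1) = -1 (attained at k = 1)
  C[0][1] = min over k of (A[0][0] + B[0][1] = 7 + 9 = 16, A[0][1] + B[1][1] = 3 + -3 = 0) = 0 (attained at k = 1)
  C[1][0] = min over k of (A[1][0] + B[0][0] = -1 + 5 = 4, A[1][1] + B[1][0] = 5 + -4 = 1) = 1 (attained at k = 1)
  C[1][1] = min over k of (A[1][0] + B[0][1] = -1 + 9 = 8, A[1][1] + B[1][1] = 5 + -3 = 2) = 2 (attained at k = 1)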